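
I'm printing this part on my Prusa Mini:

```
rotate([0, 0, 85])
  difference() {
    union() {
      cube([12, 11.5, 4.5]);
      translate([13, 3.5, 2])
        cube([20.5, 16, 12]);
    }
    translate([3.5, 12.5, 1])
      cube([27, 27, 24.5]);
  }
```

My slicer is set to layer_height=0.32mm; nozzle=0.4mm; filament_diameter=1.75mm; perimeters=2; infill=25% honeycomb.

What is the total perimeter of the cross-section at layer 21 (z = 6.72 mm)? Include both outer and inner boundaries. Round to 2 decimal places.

At z = 6.72 mm: the cube is not intersected at this z (z outside [0, 4.5]); the cube at (13, 3.5) (footprint 20.5×16) is included at this height (perimeter 73.00 mm); Merging all regions: only the 20.5×16 cube at (13, 3.5) is present, so the union is just that shape — boundary = 73.00 mm; the 27×27 cube at (3.5, 12.5) contributes its full rectangle (perimeter 108.00 mm); Taking the first minus the rest: starting from the result so far, the 27×27 cube at (3.5, 12.5) partially overlaps it — only the 122.50 mm² overlap (of its 729.00 mm²) is removed, clipping the outline — boundary = 73.00 mm; (whole slice rotated 85° about Z — lengths, areas and connectivity unchanged). Overall, the cross-section is a single solid region. Total boundary length (outer) = 73.00 mm.

73.00 mm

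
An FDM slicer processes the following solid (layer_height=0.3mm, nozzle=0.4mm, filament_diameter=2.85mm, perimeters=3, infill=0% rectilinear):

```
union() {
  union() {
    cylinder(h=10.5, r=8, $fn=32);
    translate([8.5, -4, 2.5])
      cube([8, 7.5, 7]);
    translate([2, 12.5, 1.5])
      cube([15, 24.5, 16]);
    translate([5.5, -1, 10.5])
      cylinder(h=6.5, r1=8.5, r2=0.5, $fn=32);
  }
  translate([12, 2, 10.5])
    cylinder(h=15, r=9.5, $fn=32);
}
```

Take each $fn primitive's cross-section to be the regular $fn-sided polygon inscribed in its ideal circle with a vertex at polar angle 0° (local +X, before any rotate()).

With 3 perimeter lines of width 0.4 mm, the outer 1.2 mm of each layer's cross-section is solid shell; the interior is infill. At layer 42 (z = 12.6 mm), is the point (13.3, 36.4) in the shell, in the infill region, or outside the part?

At z = 12.6 mm: the cylinder is not intersected at this z (z outside [0, 10.5]); the cube at (8.5, -4) does not reach this height (z outside [2.5, 9.5]); the 15×24.5 cube at (2, 12.5) contributes its full rectangle; the cone at (5.5, -1) contributes a regular 32-gon of circumradius 5.915 (interpolated between r1=8.5 and r2=0.5 at t=0.323); Combining (union): the 2 present regions are separate (no shared area or edge), so areas and boundary lengths simply add and each stays a separate island — 2 connected regions; the cylinder at (12, 2): section is a regular 32-gon, circumradius r=9.5; Taking the union: the regions partially overlap (shared area 74.15 mm²), so overlapping operands fuse into one piece — 2 connected regions. Overall, the cross-section has 2 separate islands. The nearest boundary edge runs (2.00, 37.00)→(17.00, 37.00); distance from the point to it = 0.60 mm. (Shell/infill is judged within the island containing the point — the largest one.) The point is inside the cross-section, 0.60 mm from the nearest boundary — within the 1.2 mm shell band (3 × 0.4).

shell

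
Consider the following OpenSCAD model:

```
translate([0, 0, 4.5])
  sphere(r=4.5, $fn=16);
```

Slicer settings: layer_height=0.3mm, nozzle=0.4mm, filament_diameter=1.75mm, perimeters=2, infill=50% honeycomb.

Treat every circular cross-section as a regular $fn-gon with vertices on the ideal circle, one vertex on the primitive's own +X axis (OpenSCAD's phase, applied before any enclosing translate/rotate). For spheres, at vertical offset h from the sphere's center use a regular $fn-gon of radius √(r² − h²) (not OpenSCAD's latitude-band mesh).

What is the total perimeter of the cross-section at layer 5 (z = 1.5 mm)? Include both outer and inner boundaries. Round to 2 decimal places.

At z = 1.5 mm: the sphere: section is a regular 16-gon, circumradius = √(r²−h²) = √(4.5²−3²) = 3.354 (perimeter = 2·16·3.354·sin(180°/16) = 20.94 mm). Overall, the cross-section is a single solid region. Total boundary length (outer) = 20.94 mm.

20.94 mm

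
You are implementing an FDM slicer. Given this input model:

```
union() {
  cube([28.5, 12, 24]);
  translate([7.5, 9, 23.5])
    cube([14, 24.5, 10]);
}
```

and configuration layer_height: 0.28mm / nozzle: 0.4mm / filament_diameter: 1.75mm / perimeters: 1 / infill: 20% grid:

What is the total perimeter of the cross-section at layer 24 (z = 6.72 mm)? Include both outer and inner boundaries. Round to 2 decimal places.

At z = 6.72 mm: the cube (footprint 28.5×12) is included at this height (perimeter 81.00 mm); the cube at (7.5, 9) is absent (z outside [23.5, 33.5]); Merging all regions: only the 28.5×12 cube is present, so the union is just that shape — boundary = 81.00 mm. Overall, the cross-section is a single solid region. Total boundary length (outer) = 81.00 mm.

81.00 mm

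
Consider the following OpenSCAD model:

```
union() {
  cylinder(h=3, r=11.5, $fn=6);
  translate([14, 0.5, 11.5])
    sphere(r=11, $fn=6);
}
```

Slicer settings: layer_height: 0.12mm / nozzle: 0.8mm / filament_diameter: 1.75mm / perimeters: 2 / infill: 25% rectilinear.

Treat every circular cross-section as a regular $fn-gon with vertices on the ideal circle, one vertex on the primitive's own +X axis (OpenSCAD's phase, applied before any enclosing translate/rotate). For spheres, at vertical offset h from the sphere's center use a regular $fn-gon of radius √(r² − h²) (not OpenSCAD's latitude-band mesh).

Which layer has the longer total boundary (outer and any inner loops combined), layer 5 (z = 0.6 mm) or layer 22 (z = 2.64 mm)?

Layer 5 (z = 0.6): the r=11.5 cylinder contributes a regular 6-gon of circumradius 11.5 (perimeter = 2·6·11.500·sin(180°/6) = 69.00 mm); the r=11 sphere at (14, 0.5) contributes a regular 6-gon of circumradius √(11²−10.9²) = 1.480 (perimeter = 2·6·1.480·sin(180°/6) = 8.88 mm); Merging all regions: the 2 present regions are separate (no shared area or edge), so areas and boundary lengths simply add and each stays a separate island — boundary = 77.88 mm. So its perimeter = 77.88 mm. Layer 22 (z = 2.64): the r=11.5 cylinder gives a regular 6-gon of circumradius 11.5 (constant along its height) (perimeter = 2·6·11.500·sin(180°/6) = 69.00 mm); the r=11 sphere at (14, 0.5) contributes a regular 6-gon of circumradius √(11²−8.86²) = 6.519 (perimeter = 2·6·6.519·sin(180°/6) = 39.12 mm); Taking the union: the regions partially overlap (shared area 13.92 mm²), so the edge portions inside another operand are dropped and the merged outline is re-measured after clipping — boundary = 92.04 mm. So its perimeter = 92.04 mm. Layer 22 is larger (92.04 vs 77.88 mm).

layer 22 (z = 2.64 mm)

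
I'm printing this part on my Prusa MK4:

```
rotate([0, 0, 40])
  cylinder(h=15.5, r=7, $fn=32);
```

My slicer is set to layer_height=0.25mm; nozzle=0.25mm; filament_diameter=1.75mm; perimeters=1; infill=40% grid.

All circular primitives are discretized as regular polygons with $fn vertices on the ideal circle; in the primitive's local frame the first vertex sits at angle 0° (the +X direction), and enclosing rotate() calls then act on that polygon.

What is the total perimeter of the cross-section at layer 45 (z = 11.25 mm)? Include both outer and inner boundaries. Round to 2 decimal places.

43.91 mm

At z = 11.25 mm: the r=7 cylinder gives a regular 32-gon of circumradius 7 (constant along its height) (perimeter = 2·32·7.000·sin(180°/32) = 43.91 mm); (whole slice rotated 40° about Z — lengths, areas and connectivity unchanged). Overall, the cross-section is a single solid region. Total boundary length (outer) = 43.91 mm.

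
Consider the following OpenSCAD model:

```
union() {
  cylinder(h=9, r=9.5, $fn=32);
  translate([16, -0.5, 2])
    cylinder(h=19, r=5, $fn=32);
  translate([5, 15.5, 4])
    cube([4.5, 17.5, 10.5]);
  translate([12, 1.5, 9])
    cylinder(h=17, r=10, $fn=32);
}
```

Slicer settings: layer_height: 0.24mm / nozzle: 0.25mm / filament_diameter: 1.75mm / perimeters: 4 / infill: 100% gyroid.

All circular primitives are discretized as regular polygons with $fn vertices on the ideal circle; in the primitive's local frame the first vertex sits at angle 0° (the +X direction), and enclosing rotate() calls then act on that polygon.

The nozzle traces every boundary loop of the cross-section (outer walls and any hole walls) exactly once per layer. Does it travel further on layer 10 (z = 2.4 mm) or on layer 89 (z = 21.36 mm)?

Layer 10 (z = 2.4): the cylinder: section is a regular 32-gon, circumradius r=9.5 (perimeter = 2·32·9.500·sin(180°/32) = 59.59 mm); the r=5 cylinder at (16, -0.5) contributes a regular 32-gon of circumradius 5 (perimeter = 2·32·5.000·sin(180°/32) = 31.37 mm); the cube at (5, 15.5) is not intersected at this z (z outside [4, 14.5]); the cylinder at (12, 1.5) is not intersected at this z (z outside [9, 26]); Taking the union: the 2 present regions are separate (no shared area or edge), so areas and boundary lengths simply add and each stays a separate island — boundary = 90.96 mm. So its perimeter = 90.96 mm. Layer 89 (z = 21.36): the cylinder is absent (z outside [0, 9]); the cylinder at (16, -0.5) is absent (z outside [2, 21]); the cube at (5, 15.5) is absent (z outside [4, 14.5]); the r=10 cylinder at (12, 1.5) gives a regular 32-gon of circumradius 10 (constant along its height) (perimeter = 2·32·10.000·sin(180°/32) = 62.73 mm); Merging all regions: only the r=10 cylinder at (12, 1.5) is present, so the union is just that shape — boundary = 62.73 mm. So its perimeter = 62.73 mm. Layer 10 is larger (90.96 vs 62.73 mm).

layer 10 (z = 2.4 mm)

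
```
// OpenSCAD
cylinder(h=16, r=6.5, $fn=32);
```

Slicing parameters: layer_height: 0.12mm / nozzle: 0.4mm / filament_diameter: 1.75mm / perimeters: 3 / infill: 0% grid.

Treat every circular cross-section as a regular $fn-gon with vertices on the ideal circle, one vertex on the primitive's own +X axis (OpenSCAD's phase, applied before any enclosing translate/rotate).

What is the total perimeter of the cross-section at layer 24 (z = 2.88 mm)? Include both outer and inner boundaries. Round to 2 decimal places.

40.78 mm

At z = 2.88 mm: the r=6.5 cylinder gives a regular 32-gon of circumradius 6.5 (constant along its height) (perimeter = 2·32·6.500·sin(180°/32) = 40.78 mm). Overall, the cross-section is a single solid region. Total boundary length (outer) = 40.78 mm.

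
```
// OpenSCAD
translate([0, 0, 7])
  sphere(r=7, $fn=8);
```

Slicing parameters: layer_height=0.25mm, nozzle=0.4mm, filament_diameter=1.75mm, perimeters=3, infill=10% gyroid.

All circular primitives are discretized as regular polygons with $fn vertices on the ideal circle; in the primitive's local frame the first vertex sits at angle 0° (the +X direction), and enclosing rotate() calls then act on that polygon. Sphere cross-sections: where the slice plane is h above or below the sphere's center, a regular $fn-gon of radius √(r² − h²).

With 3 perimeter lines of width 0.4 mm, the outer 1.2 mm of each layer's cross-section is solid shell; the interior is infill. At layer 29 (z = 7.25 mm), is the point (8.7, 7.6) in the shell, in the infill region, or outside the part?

outside

At z = 7.25 mm: the r=7 sphere contributes a regular 8-gon of circumradius √(7²−0.25²) = 6.996. Overall, the cross-section is a single solid region. The nearest boundary edge runs (7.00, 0.00)→(4.95, 4.95); distance from the point to it = 4.60 mm. The point is not inside any of the regions above, so it lies outside the cross-section (4.60 mm from the nearest boundary).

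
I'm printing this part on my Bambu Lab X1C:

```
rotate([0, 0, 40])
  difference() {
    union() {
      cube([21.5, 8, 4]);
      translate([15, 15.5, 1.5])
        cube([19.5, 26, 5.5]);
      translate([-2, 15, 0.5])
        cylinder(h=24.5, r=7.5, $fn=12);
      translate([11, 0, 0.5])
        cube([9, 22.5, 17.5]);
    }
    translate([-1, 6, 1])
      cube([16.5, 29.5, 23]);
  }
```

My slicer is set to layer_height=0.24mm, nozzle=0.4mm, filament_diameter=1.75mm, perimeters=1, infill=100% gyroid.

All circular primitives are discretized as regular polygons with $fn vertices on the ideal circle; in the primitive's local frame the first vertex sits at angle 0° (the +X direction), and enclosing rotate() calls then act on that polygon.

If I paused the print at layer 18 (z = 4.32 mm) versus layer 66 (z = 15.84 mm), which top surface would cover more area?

Layer 18 (z = 4.32): the cube does not reach this height (z outside [0, 4]); the 19.5×26 cube at (15, 15.5) contributes its full rectangle (area 507.00 mm²); the r=7.5 cylinder at (-2, 15) contributes a regular 12-gon of circumradius 7.5 (area = (12/2)·7.500²·sin(360°/12) = 168.75 mm²); the cube at (11, 0) (footprint 9×22.5) is included at this height (area 202.50 mm²); Taking the union: the regions partially overlap — summed areas 878.25 mm² minus the doubly-counted overlap 35.00 mm² gives 843.25 mm² — area = 843.25 mm²; the cube at (-1, 6) is present — its section is the full 16.5×29.5 rectangle (area 486.75 mm²); Taking the first minus the rest: starting from the result so far (843.25 mm²), the 16.5×29.5 cube at (-1, 6) partially overlaps it — only the 150.39 mm² overlap (of its 486.75 mm²) is removed, clipping the outline — area = 692.86 mm²; (whole slice rotated 40° about Z — lengths, areas and connectivity unchanged). So its area = 692.86 mm². Layer 66 (z = 15.84): the cube does not reach this height (z outside [0, 4]); the cube at (15, 15.5) is not intersected at this z (z outside [1.5, 7]); the r=7.5 cylinder at (-2, 15) contributes a regular 12-gon of circumradius 7.5 (area = (12/2)·7.500²·sin(360°/12) = 168.75 mm²); the cube at (11, 0) is present — its section is the full 9×22.5 rectangle (area 202.50 mm²); Taking the union: the 2 present regions are separate (no shared area or edge), so areas and boundary lengths simply add and each stays a separate island — area = 371.25 mm²; the cube at (-1, 6) is present — its section is the full 16.5×29.5 rectangle (area 486.75 mm²); After the difference (first − rest): starting from the result so far (371.25 mm²), the 16.5×29.5 cube at (-1, 6) partially overlaps it — only the 143.89 mm² overlap (of its 486.75 mm²) is removed, clipping the outline — area = 227.36 mm²; (whole slice rotated 40° about Z — lengths, areas and connectivity unchanged). So its area = 227.36 mm². Layer 18 is larger (692.86 vs 227.36 mm²).

layer 18 (z = 4.32 mm)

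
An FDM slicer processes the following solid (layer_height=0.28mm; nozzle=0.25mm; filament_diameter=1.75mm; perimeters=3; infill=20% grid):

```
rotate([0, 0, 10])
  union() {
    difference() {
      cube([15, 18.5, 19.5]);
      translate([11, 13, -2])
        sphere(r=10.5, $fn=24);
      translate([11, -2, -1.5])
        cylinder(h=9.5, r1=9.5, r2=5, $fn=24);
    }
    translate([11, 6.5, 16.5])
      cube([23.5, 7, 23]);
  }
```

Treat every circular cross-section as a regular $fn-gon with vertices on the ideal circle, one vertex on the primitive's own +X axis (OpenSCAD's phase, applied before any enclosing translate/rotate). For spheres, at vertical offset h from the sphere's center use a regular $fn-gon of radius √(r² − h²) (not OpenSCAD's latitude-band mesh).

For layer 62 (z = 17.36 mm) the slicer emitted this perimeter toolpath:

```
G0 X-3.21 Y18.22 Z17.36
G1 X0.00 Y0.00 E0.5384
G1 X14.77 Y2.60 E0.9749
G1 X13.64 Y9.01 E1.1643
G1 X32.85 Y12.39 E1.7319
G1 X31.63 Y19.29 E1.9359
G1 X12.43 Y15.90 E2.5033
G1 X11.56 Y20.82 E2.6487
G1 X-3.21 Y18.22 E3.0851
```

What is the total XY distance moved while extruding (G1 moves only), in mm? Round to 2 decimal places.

Sum the Euclidean lengths of each G1 segment: total = 106.01 mm.

106.01 mm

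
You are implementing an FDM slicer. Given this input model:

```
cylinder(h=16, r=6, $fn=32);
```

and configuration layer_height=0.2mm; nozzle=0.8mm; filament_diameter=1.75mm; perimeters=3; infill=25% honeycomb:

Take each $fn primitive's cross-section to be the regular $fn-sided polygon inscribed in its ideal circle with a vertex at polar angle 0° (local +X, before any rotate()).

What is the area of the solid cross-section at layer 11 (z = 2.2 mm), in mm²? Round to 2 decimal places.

112.37 mm²

At z = 2.2 mm: the cylinder: section is a regular 32-gon, circumradius r=6 (area = (32/2)·6.000²·sin(360°/32) = 112.37 mm²). Overall, the cross-section is a single solid region. Net area = 112.37 mm².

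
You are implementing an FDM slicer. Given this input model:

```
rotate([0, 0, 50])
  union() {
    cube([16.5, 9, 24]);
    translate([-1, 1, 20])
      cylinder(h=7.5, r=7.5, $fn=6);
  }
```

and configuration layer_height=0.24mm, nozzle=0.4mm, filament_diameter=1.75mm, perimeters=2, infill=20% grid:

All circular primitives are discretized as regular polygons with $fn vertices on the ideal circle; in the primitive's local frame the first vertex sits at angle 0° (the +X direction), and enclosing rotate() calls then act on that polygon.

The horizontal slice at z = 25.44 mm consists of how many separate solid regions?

At z = 25.44 mm: the cube does not reach this height (z outside [0, 24]); the r=7.5 cylinder at (-1, 1) contributes a regular 6-gon of circumradius 7.5; Combining (union): only the r=7.5 cylinder at (-1, 1) is present, so the union is just that shape — 1 connected region; (whole slice rotated 50° about Z — lengths, areas and connectivity unchanged). The result has 1 disconnected region.

1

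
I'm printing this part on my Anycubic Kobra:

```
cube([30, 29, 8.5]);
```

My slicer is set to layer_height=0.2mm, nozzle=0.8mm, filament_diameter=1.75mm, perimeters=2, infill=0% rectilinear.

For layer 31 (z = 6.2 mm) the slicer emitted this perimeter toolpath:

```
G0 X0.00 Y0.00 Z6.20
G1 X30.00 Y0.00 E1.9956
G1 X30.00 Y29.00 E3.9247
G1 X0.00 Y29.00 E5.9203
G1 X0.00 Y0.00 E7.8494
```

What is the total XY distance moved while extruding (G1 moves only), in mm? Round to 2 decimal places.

Sum the Euclidean lengths of each G1 segment: total = 118.00 mm.

118.00 mm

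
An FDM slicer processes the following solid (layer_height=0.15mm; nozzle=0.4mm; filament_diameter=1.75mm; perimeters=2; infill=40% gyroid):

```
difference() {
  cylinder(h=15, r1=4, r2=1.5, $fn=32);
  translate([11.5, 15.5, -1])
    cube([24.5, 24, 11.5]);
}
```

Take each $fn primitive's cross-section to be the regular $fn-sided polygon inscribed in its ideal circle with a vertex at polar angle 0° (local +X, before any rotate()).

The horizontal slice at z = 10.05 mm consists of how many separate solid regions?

At z = 10.05 mm: the cone contributes a regular 32-gon of circumradius 2.325 (interpolated between r1=4 and r2=1.5 at t=0.670); the cube at (11.5, 15.5) (footprint 24.5×24) is included at this height; Taking the first minus the rest: starting from the cone, the 24.5×24 cube at (11.5, 15.5) misses the remaining region (no effect) — 1 connected region. The result has 1 disconnected region.

1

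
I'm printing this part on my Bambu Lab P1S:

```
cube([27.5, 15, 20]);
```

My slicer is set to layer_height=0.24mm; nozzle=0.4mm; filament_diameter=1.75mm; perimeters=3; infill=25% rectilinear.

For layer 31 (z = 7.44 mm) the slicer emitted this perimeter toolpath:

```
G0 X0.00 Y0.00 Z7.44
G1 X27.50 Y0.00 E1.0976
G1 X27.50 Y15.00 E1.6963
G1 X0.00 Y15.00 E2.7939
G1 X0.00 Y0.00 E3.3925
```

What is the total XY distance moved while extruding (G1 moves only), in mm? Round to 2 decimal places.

85.00 mm

Sum the Euclidean lengths of each G1 segment: total = 85.00 mm.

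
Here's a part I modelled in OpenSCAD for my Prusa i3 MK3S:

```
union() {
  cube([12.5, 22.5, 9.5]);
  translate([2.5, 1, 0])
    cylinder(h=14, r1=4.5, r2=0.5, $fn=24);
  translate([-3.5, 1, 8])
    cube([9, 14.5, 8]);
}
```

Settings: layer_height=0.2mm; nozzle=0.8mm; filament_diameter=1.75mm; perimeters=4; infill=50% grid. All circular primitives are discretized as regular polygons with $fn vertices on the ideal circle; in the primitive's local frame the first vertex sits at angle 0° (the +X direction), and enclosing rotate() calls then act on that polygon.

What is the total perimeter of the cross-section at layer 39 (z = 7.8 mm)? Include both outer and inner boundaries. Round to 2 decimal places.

At z = 7.8 mm: the cube (footprint 12.5×22.5) is included at this height (perimeter 70.00 mm); the cone at (2.5, 1) contributes a regular 24-gon of circumradius 2.271 (interpolated between r1=4.5 and r2=0.5 at t=0.557) (perimeter = 2·24·2.271·sin(180°/24) = 14.23 mm); the cube at (-3.5, 1) is absent (z outside [8, 16]); Merging all regions: the regions partially overlap (shared area 12.38 mm²), so the edge portions inside another operand are dropped and the merged outline is re-measured after clipping — boundary = 70.99 mm. Overall, the cross-section is a single solid region. Total boundary length (outer) = 70.99 mm.

70.99 mm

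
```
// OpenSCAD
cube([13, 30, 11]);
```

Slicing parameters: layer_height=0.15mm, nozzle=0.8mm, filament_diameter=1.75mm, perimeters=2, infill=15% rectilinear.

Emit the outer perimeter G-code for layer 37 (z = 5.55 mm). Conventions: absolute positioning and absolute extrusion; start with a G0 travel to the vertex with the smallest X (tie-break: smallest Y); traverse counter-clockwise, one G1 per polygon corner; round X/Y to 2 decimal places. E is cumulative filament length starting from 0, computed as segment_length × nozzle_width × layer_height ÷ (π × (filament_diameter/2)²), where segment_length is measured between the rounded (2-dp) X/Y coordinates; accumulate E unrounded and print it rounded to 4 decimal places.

G0 X0.00 Y0.00 Z5.55
G1 X13.00 Y0.00 E0.6486
G1 X13.00 Y30.00 E2.1453
G1 X0.00 Y30.00 E2.7939
G1 X0.00 Y0.00 E4.2906

At z = 5.55 mm: the 13×30 cube contributes its full rectangle. The outline is a single polygon with 4 vertices. Extrusion per mm of travel: 0.8 × 0.15 / (π × 0.875²) = 0.049890. Accumulating E over each segment gives final E = 4.2906.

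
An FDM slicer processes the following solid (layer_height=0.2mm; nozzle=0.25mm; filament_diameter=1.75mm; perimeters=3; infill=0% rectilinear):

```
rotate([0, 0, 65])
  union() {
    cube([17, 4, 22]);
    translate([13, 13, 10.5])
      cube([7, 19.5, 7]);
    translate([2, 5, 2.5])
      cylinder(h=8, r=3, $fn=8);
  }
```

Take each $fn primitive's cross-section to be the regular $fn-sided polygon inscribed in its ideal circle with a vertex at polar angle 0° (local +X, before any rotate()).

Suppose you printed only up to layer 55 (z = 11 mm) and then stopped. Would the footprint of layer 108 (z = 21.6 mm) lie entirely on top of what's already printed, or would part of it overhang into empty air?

Compare the two slices. At z = 11: the cube is present — its section is the full 17×4 rectangle (area 68.00 mm²); the 7×19.5 cube at (13, 13) contributes its full rectangle (area 136.50 mm²); the cylinder at (2, 5) is not intersected at this z (z outside [2.5, 10.5]); Combining (union): the 2 present regions are separate (no shared area or edge), so areas and boundary lengths simply add and each stays a separate island — area = 204.50 mm²; (rotated 65° about Z; rotation is an isometry so areas/perimeters/island counts are preserved). At z = 21.6: the cube is present — its section is the full 17×4 rectangle (area 68.00 mm²); the cube at (13, 13) does not reach this height (z outside [10.5, 17.5]); the cylinder at (2, 5) does not reach this height (z outside [2.5, 10.5]); Taking the union: only the 17×4 cube is present, so the union is just that shape — area = 68.00 mm²; (whole slice rotated 65° about Z — lengths, areas and connectivity unchanged). Checking containment: the cross-section at z = 21.6 is a subset of the cross-section at z = 11.

entirely on top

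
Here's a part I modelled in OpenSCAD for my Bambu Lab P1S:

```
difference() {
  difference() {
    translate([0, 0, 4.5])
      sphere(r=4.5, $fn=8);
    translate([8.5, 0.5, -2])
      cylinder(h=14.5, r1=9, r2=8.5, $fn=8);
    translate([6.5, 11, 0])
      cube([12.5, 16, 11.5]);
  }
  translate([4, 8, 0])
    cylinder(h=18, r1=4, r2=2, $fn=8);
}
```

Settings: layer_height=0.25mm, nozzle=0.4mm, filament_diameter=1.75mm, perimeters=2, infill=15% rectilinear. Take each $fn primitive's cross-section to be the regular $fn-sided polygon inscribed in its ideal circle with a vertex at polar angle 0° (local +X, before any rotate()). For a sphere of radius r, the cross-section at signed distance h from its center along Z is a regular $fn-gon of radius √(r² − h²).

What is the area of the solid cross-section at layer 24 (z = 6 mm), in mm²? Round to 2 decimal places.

30.27 mm²

At z = 6 mm: the sphere: section is a regular 8-gon, circumradius = √(r²−h²) = √(4.5²−1.5²) = 4.243 (area = (8/2)·4.243²·sin(360°/8) = 50.91 mm²); the cone at (8.5, 0.5): at t=0.552 of its height the radius interpolates to r₁+(r₂−r₁)t = 8.724, giving a regular 8-gon of that circumradius (area = (8/2)·8.724²·sin(360°/8) = 215.27 mm²); the cube at (6.5, 11) (footprint 12.5×16) is included at this height (area 200.00 mm²); After the difference (first − rest): starting from the r=4.5 sphere (50.91 mm²), the cone at (8.5, 0.5) partially overlaps it — only the 20.64 mm² overlap (of its 215.27 mm²) is removed, clipping the outline; the 12.5×16 cube at (6.5, 11) misses the remaining region (no effect) — area = 30.27 mm²; the cone at (4, 8): at t=0.333 of its height the radius interpolates to r₁+(r₂−r₁)t = 3.333, giving a regular 8-gon of that circumradius (area = (8/2)·3.333²·sin(360°/8) = 31.43 mm²); Taking the first minus the rest: starting from the result so far (30.27 mm²), the cone at (4, 8) misses the remaining region (no effect) — area = 30.27 mm². Overall, the cross-section is a single solid region. Net area = 30.27 mm².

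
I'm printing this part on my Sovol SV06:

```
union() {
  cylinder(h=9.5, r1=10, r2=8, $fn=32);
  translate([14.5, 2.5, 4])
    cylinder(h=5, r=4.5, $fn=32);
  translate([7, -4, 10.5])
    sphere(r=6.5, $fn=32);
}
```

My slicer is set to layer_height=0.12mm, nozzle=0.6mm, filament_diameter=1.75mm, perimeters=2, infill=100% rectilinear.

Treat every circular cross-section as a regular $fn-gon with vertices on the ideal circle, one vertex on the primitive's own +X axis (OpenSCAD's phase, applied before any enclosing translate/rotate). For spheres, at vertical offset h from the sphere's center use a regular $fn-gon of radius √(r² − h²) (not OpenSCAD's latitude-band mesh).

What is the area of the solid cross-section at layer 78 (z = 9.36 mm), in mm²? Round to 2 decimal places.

At z = 9.36 mm: the cone contributes a regular 32-gon of circumradius 8.029 (interpolated between r1=10 and r2=8 at t=0.985) (area = (32/2)·8.029²·sin(360°/32) = 201.25 mm²); the cylinder at (14.5, 2.5) is absent (z outside [4, 9]); the sphere at (7, -4): section is a regular 32-gon, circumradius = √(r²−h²) = √(6.5²−1.14²) = 6.399 (area = (32/2)·6.399²·sin(360°/32) = 127.82 mm²); Merging all regions: the regions partially overlap — summed areas 329.07 mm² minus the doubly-counted overlap 52.24 mm² gives 276.84 mm² — area = 276.84 mm². Overall, the cross-section is a single solid region. Net area = 276.84 mm².

276.84 mm²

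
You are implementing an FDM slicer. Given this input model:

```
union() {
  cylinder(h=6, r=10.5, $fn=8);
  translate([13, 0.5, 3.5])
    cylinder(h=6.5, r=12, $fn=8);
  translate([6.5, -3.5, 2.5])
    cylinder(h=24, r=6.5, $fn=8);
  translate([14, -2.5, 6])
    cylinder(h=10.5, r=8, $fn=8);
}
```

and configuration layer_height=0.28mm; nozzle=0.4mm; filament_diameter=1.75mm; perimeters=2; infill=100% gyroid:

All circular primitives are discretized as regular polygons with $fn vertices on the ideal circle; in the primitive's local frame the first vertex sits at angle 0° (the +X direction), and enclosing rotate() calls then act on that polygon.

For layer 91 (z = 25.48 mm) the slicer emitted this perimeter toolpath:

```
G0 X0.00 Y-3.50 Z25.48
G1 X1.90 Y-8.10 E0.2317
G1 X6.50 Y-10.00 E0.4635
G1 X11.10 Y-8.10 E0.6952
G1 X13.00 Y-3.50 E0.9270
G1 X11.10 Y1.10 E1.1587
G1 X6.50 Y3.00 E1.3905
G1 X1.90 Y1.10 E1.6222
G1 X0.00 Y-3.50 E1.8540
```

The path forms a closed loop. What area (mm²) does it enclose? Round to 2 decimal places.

119.60 mm²

Apply the shoelace formula to the sequence of (X, Y) vertices; enclosed area = 119.60 mm².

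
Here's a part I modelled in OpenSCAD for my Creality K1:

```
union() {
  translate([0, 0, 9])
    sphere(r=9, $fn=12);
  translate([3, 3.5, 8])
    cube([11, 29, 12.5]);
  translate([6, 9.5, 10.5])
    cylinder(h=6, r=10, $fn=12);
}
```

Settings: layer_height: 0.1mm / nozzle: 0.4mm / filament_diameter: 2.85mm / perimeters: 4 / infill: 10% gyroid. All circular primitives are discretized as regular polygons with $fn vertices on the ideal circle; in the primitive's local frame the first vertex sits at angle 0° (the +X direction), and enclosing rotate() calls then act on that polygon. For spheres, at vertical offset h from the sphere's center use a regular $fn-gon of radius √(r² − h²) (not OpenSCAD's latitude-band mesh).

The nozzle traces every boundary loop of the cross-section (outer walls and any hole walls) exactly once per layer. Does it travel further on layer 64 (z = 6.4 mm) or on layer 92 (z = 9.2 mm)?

Layer 64 (z = 6.4): the r=9 sphere slices to a regular 12-gon of circumradius 8.616 (√(r²−h²) with h=2.6 from center) (perimeter = 2·12·8.616·sin(180°/12) = 53.52 mm); the cube at (3, 3.5) is not intersected at this z (z outside [8, 20.5]); the cylinder at (6, 9.5) is not intersected at this z (z outside [10.5, 16.5]); Taking the union: only the r=9 sphere is present, so the union is just that shape — boundary = 53.52 mm. So its perimeter = 53.52 mm. Layer 92 (z = 9.2): the sphere: section is a regular 12-gon, circumradius = √(r²−h²) = √(9²−0.2²) = 8.998 (perimeter = 2·12·8.998·sin(180°/12) = 55.89 mm); the 11×29 cube at (3, 3.5) contributes its full rectangle (perimeter 80.00 mm); the cylinder at (6, 9.5) is not intersected at this z (z outside [10.5, 16.5]); Taking the union: the regions partially overlap (shared area 15.58 mm²), so the edge portions inside another operand are dropped and the merged outline is re-measured after clipping — boundary = 118.89 mm. So its perimeter = 118.89 mm. Layer 92 is larger (118.89 vs 53.52 mm).

layer 92 (z = 9.2 mm)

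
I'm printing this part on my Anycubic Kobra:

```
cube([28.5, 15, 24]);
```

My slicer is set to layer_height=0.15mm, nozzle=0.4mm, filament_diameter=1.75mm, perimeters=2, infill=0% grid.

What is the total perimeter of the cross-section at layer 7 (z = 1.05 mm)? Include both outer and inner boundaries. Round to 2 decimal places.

87.00 mm

At z = 1.05 mm: the 28.5×15 cube contributes its full rectangle (perimeter 87.00 mm). Overall, the cross-section is a single solid region. Total boundary length (outer) = 87.00 mm.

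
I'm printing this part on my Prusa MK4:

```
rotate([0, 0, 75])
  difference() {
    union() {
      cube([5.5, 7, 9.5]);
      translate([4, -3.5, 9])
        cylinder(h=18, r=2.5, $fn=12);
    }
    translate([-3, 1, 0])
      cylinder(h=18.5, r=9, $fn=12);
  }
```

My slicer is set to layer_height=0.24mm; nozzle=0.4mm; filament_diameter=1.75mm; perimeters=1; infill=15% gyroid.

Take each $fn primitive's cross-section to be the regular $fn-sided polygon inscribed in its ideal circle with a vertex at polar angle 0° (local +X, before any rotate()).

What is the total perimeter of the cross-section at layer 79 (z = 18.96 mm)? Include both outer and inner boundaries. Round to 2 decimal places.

15.53 mm

At z = 18.96 mm: the cube is absent (z outside [0, 9.5]); the r=2.5 cylinder at (4, -3.5) gives a regular 12-gon of circumradius 2.5 (constant along its height) (perimeter = 2·12·2.500·sin(180°/12) = 15.53 mm); Combining (union): only the r=2.5 cylinder at (4, -3.5) is present, so the union is just that shape — boundary = 15.53 mm; the cylinder at (-3, 1) is not intersected at this z (z outside [0, 18.5]); After the difference (first − rest): none of the subtracted shapes is present at this height, so that combined region is unchanged — boundary = 15.53 mm; (rotated 75° about Z; rotation is an isometry so areas/perimeters/island counts are preserved). Overall, the cross-section is a single solid region. Total boundary length (outer) = 15.53 mm.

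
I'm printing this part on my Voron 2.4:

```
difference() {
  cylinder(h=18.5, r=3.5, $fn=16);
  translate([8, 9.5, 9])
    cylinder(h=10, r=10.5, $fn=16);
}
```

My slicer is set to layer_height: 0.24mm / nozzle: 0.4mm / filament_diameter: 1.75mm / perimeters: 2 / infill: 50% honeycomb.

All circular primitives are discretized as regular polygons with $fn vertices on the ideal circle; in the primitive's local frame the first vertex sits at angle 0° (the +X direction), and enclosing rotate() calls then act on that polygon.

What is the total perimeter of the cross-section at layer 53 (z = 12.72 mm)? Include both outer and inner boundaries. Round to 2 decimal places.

21.31 mm

At z = 12.72 mm: the cylinder: section is a regular 16-gon, circumradius r=3.5 (perimeter = 2·16·3.500·sin(180°/16) = 21.85 mm); the r=10.5 cylinder at (8, 9.5) gives a regular 16-gon of circumradius 10.5 (constant along its height) (perimeter = 2·16·10.500·sin(180°/16) = 65.55 mm); Taking the first minus the rest: starting from the r=3.5 cylinder, the r=10.5 cylinder at (8, 9.5) partially overlaps it — only the 4.82 mm² overlap (of its 337.53 mm²) is removed, clipping the outline — boundary = 21.31 mm. Overall, the cross-section is a single solid region. Total boundary length (outer) = 21.31 mm.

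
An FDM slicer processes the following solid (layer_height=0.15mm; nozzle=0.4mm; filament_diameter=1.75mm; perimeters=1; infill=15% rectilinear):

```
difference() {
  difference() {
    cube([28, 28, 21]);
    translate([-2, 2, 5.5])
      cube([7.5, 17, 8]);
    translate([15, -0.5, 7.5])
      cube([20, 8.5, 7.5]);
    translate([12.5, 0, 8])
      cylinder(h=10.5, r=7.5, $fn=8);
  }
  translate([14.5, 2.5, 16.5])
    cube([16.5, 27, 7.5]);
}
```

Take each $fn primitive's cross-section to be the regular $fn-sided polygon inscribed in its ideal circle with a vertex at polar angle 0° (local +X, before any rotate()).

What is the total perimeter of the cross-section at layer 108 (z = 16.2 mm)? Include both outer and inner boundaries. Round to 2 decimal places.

At z = 16.2 mm: the cube is present — its section is the full 28×28 rectangle (perimeter 112.00 mm); the cube at (-2, 2) is absent (z outside [5.5, 13.5]); the cube at (15, -0.5) is absent (z outside [7.5, 15]); the r=7.5 cylinder at (12.5, 0) gives a regular 8-gon of circumradius 7.5 (constant along its height) (perimeter = 2·8·7.500·sin(180°/8) = 45.92 mm); After the difference (first − rest): starting from the 28×28 cube, the r=7.5 cylinder at (12.5, 0) partially overlaps it — only the 79.55 mm² overlap (of its 159.10 mm²) is removed, clipping the outline — boundary = 119.96 mm; the cube at (14.5, 2.5) is absent (z outside [16.5, 24]); Subtracting the remaining from the first: none of the subtracted shapes is present at this height, so that combined region is unchanged — boundary = 119.96 mm. Overall, the cross-section is a single solid region. Total boundary length (outer) = 119.96 mm.

119.96 mm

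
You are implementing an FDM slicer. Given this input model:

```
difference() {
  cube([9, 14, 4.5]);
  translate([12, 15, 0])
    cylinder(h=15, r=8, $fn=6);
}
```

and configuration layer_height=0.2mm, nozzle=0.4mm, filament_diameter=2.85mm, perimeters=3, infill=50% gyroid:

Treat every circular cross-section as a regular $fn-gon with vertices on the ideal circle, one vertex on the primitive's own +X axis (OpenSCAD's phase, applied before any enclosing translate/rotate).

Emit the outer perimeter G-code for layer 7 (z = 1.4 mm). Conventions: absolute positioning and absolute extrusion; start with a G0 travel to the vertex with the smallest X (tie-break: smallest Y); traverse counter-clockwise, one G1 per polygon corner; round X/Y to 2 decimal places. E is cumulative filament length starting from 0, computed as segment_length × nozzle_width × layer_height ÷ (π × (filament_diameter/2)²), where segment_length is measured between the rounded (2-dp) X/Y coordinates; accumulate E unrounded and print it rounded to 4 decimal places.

At z = 1.4 mm: the cube (footprint 9×14) is included at this height; the r=8 cylinder at (12, 15) contributes a regular 6-gon of circumradius 8; After the difference (first − rest): starting from the 9×14 cube, the r=8 cylinder at (12, 15) partially overlaps it — only the 16.07 mm² overlap (of its 166.28 mm²) is removed, clipping the outline — 1 connected region. The outline is a single polygon with 6 vertices. Extrusion per mm of travel: 0.4 × 0.2 / (π × 1.425²) = 0.012540. Accumulating E over each segment gives final E = 0.5455.

G0 X0.00 Y0.00 Z1.40
G1 X9.00 Y0.00 E0.1129
G1 X9.00 Y8.07 E0.2141
G1 X8.00 Y8.07 E0.2266
G1 X4.58 Y14.00 E0.3125
G1 X0.00 Y14.00 E0.3699
G1 X0.00 Y0.00 E0.5455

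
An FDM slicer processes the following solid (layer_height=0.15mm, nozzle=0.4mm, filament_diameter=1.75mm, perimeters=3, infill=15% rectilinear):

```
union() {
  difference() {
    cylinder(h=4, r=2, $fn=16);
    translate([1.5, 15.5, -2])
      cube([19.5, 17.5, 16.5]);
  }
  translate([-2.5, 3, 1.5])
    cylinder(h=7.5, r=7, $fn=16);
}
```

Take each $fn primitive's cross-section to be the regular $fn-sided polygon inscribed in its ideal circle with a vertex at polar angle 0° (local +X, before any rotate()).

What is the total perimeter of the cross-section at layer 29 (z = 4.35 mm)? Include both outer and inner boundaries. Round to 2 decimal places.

At z = 4.35 mm: the cylinder is absent (z outside [0, 4]); the 19.5×17.5 cube at (1.5, 15.5) contributes its full rectangle (perimeter 74.00 mm); Taking the first minus the rest: the first operand is absent here, so nothing remains; the cylinder at (-2.5, 3): section is a regular 16-gon, circumradius r=7 (perimeter = 2·16·7.000·sin(180°/16) = 43.70 mm); Combining (union): only the r=7 cylinder at (-2.5, 3) is present, so the union is just that shape — boundary = 43.70 mm. Overall, the cross-section is a single solid region. Total boundary length (outer) = 43.70 mm.

43.70 mm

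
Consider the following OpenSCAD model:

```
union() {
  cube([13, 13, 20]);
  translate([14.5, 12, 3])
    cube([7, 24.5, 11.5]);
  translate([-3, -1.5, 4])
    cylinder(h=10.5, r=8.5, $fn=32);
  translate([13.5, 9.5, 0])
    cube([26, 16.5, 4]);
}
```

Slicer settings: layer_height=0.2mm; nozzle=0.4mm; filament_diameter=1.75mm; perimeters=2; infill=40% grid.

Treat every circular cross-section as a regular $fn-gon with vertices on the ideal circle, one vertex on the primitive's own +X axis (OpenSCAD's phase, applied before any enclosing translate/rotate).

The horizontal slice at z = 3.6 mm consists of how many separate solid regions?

At z = 3.6 mm: the cube (footprint 13×13) is included at this height; the cube at (14.5, 12) (footprint 7×24.5) is included at this height; the cylinder at (-3, -1.5) does not reach this height (z outside [4, 14.5]); the cube at (13.5, 9.5) is present — its section is the full 26×16.5 rectangle; Merging all regions: the regions partially overlap (shared area 98.00 mm²), so overlapping operands fuse into one piece — 2 connected regions. The result has 2 disconnected regions.

2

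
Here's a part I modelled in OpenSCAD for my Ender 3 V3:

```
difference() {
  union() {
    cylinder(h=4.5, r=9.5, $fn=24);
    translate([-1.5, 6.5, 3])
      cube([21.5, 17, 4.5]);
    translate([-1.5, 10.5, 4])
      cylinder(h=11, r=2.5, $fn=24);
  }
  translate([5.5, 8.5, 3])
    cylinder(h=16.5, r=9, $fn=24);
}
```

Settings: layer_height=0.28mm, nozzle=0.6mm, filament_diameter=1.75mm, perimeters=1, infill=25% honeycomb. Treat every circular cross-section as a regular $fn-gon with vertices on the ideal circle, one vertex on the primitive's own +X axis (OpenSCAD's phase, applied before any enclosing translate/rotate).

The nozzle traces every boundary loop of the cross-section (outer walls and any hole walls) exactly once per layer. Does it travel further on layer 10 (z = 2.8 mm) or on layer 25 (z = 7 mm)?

Layer 10 (z = 2.8): the r=9.5 cylinder gives a regular 24-gon of circumradius 9.5 (constant along its height) (perimeter = 2·24·9.500·sin(180°/24) = 59.52 mm); the cube at (-1.5, 6.5) does not reach this height (z outside [3, 7.5]); the cylinder at (-1.5, 10.5) is absent (z outside [4, 15]); Taking the union: only the r=9.5 cylinder is present, so the union is just that shape — boundary = 59.52 mm; the cylinder at (5.5, 8.5) is not intersected at this z (z outside [3, 19.5]); Subtracting the remaining from the first: none of the subtracted shapes is present at this height, so that combined region is unchanged — boundary = 59.52 mm. So its perimeter = 59.52 mm. Layer 25 (z = 7): the cylinder is absent (z outside [0, 4.5]); the cube at (-1.5, 6.5) (footprint 21.5×17) is included at this height (perimeter 77.00 mm); the r=2.5 cylinder at (-1.5, 10.5) contributes a regular 24-gon of circumradius 2.5 (perimeter = 2·24·2.500·sin(180°/24) = 15.66 mm); Taking the union: the regions partially overlap (shared area 9.71 mm²), so the edge portions inside another operand are dropped and the merged outline is re-measured after clipping — boundary = 79.83 mm; the cylinder at (5.5, 8.5): section is a regular 24-gon, circumradius r=9 (perimeter = 2·24·9.000·sin(180°/24) = 56.39 mm); After the difference (first − rest): starting from the result so far, the r=9 cylinder at (5.5, 8.5) partially overlaps it — only the 157.44 mm² overlap (of its 251.57 mm²) is removed, clipping the outline — boundary = 86.68 mm. So its perimeter = 86.68 mm. Layer 25 is larger (86.68 vs 59.52 mm).

layer 25 (z = 7 mm)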